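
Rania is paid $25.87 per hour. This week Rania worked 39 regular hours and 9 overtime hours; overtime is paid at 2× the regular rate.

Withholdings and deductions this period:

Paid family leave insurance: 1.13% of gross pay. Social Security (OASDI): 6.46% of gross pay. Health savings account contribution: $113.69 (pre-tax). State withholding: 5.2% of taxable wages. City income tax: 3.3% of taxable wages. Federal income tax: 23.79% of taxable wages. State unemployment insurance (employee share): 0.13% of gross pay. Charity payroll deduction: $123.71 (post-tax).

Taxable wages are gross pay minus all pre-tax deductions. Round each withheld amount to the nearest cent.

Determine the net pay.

Regular pay: 39 × $25.87 = $1008.93
Overtime pay: 9 × $25.87 × 2 = $465.66
Gross pay = $1008.93 + $465.66 = $1474.59
Health savings account contribution: $113.69
Taxable wages = $1474.59 − $113.69 = $1360.90
City income tax: $1360.90 × 0.033 = $44.91
State withholding: $1360.90 × 0.052 = $70.77
Federal income tax: $1360.90 × 0.2379 = $323.76
Social Security (OASDI): $1474.59 × 0.0646 = $95.26
Paid family leave insurance: $1474.59 × 0.0113 = $16.66
State unemployment insurance (employee share): $1474.59 × 0.0013 = $1.92
Charity payroll deduction: $123.71
Total deductions = $113.69 + $44.91 + $70.77 + $323.76 + $95.26 + $16.66 + $1.92 + $123.71 = $790.68
Net pay = $1474.59 − $790.68 = $683.91

$683.91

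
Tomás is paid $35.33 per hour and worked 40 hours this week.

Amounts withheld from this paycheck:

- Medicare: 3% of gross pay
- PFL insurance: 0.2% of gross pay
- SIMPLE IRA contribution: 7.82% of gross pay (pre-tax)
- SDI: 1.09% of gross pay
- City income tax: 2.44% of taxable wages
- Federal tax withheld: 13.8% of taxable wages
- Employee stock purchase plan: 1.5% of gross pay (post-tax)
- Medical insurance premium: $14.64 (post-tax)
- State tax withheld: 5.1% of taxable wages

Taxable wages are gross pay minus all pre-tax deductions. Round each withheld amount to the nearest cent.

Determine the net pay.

$928.22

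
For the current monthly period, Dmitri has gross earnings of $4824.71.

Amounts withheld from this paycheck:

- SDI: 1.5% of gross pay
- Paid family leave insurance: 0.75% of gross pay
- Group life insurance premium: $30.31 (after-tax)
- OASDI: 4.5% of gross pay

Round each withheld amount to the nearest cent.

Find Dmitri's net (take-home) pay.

Paid family leave insurance: $4824.71 × 0.0075 = $36.19
OASDI: $4824.71 × 0.045 = $217.11
SDI: $4824.71 × 0.015 = $72.37
Group life insurance premium: $30.31
Total deductions = $36.19 + $217.11 + $72.37 + $30.31 = $355.98
Net pay = $4824.71 − $355.98 = $4468.73

$4468.73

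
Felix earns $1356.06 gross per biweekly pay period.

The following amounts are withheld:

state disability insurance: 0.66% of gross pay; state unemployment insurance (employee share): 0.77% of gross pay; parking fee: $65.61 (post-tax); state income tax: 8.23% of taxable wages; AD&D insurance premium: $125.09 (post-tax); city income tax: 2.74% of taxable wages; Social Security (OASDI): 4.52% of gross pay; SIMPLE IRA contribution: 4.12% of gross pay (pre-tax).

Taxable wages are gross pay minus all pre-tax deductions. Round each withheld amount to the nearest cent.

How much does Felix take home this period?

$886.17

SIMPLE IRA contribution: $1356.06 × 0.0412 = $55.87
Taxable wages = $1356.06 − $55.87 = $1300.19
City income tax: $1300.19 × 0.0274 = $35.63
State income tax: $1300.19 × 0.0823 = $107.01
State disability insurance: $1356.06 × 0.0066 = $8.95
Social Security (OASDI): $1356.06 × 0.0452 = $61.29
State unemployment insurance (employee share): $1356.06 × 0.0077 = $10.44
Parking fee: $65.61
AD&D insurance premium: $125.09
Total deductions = $55.87 + $35.63 + $107.01 + $8.95 + $61.29 + $10.44 + $65.61 + $125.09 = $469.89
Net pay = $1356.06 − $469.89 = $886.17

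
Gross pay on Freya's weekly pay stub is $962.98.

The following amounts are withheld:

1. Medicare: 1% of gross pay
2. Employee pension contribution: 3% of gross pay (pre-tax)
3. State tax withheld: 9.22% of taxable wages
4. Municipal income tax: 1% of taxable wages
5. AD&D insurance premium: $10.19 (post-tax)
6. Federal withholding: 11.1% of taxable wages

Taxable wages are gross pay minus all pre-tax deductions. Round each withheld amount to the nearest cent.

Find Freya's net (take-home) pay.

$715.13

Employee pension contribution: $962.98 × 0.03 = $28.89
Taxable wages = $962.98 − $28.89 = $934.09
State tax withheld: $934.09 × 0.0922 = $86.12
Municipal income tax: $934.09 × 0.01 = $9.34
Federal withholding: $934.09 × 0.111 = $103.68
Medicare: $962.98 × 0.01 = $9.63
AD&D insurance premium: $10.19
Total deductions = $28.89 + $86.12 + $9.34 + $103.68 + $9.63 + $10.19 = $247.85
Net pay = $962.98 − $247.85 = $715.13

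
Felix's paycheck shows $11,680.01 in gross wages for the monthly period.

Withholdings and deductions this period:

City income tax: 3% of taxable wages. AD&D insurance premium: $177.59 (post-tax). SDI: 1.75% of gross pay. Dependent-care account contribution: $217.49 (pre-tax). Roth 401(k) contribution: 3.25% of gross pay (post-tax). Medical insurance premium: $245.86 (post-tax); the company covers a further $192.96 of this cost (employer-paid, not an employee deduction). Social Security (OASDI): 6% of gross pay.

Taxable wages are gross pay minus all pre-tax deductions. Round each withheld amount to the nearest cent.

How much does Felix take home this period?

$9,410.39

Dependent-care account contribution: $217.49
Taxable wages = $11,680.01 − $217.49 = $11,462.52
City income tax: $11,462.52 × 0.03 = $343.88
SDI: $11,680.01 × 0.0175 = $204.40
Social Security (OASDI): $11,680.01 × 0.06 = $700.80
Medical insurance premium: $245.86
Roth 401(k) contribution: $11,680.01 × 0.0325 = $379.60
AD&D insurance premium: $177.59
(Employer's $192.96 toward medical insurance premium is not withheld from the employee.)
Total deductions = $217.49 + $343.88 + $204.40 + $700.80 + $245.86 + $379.60 + $177.59 = $2,269.62
Net pay = $11,680.01 − $2,269.62 = $9,410.39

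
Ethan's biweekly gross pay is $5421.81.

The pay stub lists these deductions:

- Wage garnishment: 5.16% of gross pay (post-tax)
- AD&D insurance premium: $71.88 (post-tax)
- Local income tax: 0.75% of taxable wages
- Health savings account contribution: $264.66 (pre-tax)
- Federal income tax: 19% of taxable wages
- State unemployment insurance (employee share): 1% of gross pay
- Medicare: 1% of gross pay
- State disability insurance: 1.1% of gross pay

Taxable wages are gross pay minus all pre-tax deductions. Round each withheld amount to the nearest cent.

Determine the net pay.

Health savings account contribution: $264.66
Taxable wages = $5421.81 − $264.66 = $5157.15
Federal income tax: $5157.15 × 0.19 = $979.86
Local income tax: $5157.15 × 0.0075 = $38.68
Medicare: $5421.81 × 0.01 = $54.22
State unemployment insurance (employee share): $5421.81 × 0.01 = $54.22
State disability insurance: $5421.81 × 0.011 = $59.64
Wage garnishment: $5421.81 × 0.0516 = $279.77
AD&D insurance premium: $71.88
Total deductions = $264.66 + $979.86 + $38.68 + $54.22 + $54.22 + $59.64 + $279.77 + $71.88 = $1802.93
Net pay = $5421.81 − $1802.93 = $3618.88

$3618.88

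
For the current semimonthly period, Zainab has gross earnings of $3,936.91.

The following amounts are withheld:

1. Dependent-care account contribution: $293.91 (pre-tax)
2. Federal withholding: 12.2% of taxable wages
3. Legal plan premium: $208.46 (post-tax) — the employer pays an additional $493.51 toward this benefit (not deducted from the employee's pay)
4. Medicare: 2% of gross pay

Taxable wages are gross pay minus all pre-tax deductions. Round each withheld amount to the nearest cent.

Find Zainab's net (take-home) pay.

$2,911.35

Dependent-care account contribution: $293.91
Taxable wages = $3,936.91 − $293.91 = $3,643.00
Federal withholding: $3,643.00 × 0.122 = $444.45
Medicare: $3,936.91 × 0.02 = $78.74
Legal plan premium: $208.46
(Employer's $493.51 toward legal plan premium is not withheld from the employee.)
Total deductions = $293.91 + $444.45 + $78.74 + $208.46 = $1,025.56
Net pay = $3,936.91 − $1,025.56 = $2,911.35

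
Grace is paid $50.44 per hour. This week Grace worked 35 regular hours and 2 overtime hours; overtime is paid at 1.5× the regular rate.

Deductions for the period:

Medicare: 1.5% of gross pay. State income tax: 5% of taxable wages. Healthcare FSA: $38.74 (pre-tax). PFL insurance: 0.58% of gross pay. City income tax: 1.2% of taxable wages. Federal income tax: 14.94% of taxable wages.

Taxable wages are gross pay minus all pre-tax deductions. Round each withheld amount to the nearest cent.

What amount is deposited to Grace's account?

$1,441.10

Regular pay: 35 × $50.44 = $1,765.40
Overtime pay: 2 × $50.44 × 1.5 = $151.32
Gross pay = $1,765.40 + $151.32 = $1,916.72
Healthcare FSA: $38.74
Taxable wages = $1,916.72 − $38.74 = $1,877.98
State income tax: $1,877.98 × 0.05 = $93.90
City income tax: $1,877.98 × 0.012 = $22.54
Federal income tax: $1,877.98 × 0.1494 = $280.57
Medicare: $1,916.72 × 0.015 = $28.75
PFL insurance: $1,916.72 × 0.0058 = $11.12
Total deductions = $38.74 + $93.90 + $22.54 + $280.57 + $28.75 + $11.12 = $475.62
Net pay = $1,916.72 − $475.62 = $1,441.10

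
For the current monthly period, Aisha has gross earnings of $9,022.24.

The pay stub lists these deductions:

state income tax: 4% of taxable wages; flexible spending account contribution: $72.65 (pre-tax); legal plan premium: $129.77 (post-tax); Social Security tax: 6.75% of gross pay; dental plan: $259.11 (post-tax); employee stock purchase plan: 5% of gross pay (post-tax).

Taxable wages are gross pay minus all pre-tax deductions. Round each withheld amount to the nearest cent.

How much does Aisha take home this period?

$7,142.62

Flexible spending account contribution: $72.65
Taxable wages = $9,022.24 − $72.65 = $8,949.59
State income tax: $8,949.59 × 0.04 = $357.98
Social Security tax: $9,022.24 × 0.0675 = $609.00
Employee stock purchase plan: $9,022.24 × 0.05 = $451.11
Legal plan premium: $129.77
Dental plan: $259.11
Total deductions = $72.65 + $357.98 + $609.00 + $451.11 + $129.77 + $259.11 = $1,879.62
Net pay = $9,022.24 − $1,879.62 = $7,142.62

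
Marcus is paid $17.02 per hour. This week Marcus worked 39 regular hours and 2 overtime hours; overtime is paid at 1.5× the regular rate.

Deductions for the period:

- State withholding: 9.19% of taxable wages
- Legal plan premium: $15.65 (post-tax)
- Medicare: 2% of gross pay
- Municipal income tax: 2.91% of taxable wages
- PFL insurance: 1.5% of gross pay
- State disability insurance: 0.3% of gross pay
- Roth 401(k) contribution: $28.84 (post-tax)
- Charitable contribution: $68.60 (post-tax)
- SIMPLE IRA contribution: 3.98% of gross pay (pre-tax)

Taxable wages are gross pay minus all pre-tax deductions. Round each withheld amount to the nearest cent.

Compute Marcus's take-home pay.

$463.09

Regular pay: 39 × $17.02 = $663.78
Overtime pay: 2 × $17.02 × 1.5 = $51.06
Gross pay = $663.78 + $51.06 = $714.84
SIMPLE IRA contribution: $714.84 × 0.0398 = $28.45
Taxable wages = $714.84 − $28.45 = $686.39
Municipal income tax: $686.39 × 0.0291 = $19.97
State withholding: $686.39 × 0.0919 = $63.08
State disability insurance: $714.84 × 0.003 = $2.14
Medicare: $714.84 × 0.02 = $14.30
PFL insurance: $714.84 × 0.015 = $10.72
Legal plan premium: $15.65
Roth 401(k) contribution: $28.84
Charitable contribution: $68.60
Total deductions = $28.45 + $19.97 + $63.08 + $2.14 + $14.30 + $10.72 + $15.65 + $28.84 + $68.60 = $251.75
Net pay = $714.84 − $251.75 = $463.09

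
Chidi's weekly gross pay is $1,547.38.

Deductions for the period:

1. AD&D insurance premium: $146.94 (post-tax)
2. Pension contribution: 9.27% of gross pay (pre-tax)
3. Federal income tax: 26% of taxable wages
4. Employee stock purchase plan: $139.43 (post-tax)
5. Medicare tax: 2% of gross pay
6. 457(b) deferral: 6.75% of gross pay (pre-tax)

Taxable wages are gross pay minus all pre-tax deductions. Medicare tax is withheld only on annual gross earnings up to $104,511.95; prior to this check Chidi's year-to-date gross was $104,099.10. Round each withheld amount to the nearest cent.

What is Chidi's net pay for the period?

Pension contribution: $1,547.38 × 0.0927 = $143.44
457(b) deferral: $1,547.38 × 0.0675 = $104.45
Pre-tax total = $143.44 + $104.45 = $247.89
Taxable wages = $1,547.38 − $247.89 = $1,299.49
Federal income tax: $1,299.49 × 0.26 = $337.87
Medicare tax: only $104,511.95 − $104,099.10 = $412.85 of this check is subject → $412.85 × 0.02 = $8.26
AD&D insurance premium: $146.94
Employee stock purchase plan: $139.43
Total deductions = $143.44 + $104.45 + $337.87 + $8.26 + $146.94 + $139.43 = $880.39
Net pay = $1,547.38 − $880.39 = $666.99

$666.99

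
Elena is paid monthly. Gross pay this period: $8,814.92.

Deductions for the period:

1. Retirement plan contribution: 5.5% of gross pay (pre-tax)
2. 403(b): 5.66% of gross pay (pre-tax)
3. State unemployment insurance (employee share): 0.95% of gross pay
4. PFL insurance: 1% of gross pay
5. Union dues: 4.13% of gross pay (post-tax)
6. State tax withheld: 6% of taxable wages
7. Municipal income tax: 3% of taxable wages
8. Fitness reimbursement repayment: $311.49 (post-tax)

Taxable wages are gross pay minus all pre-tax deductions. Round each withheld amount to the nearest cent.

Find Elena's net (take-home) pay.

$6,278.93

Retirement plan contribution: $8,814.92 × 0.055 = $484.82
403(b): $8,814.92 × 0.0566 = $498.92
Pre-tax total = $484.82 + $498.92 = $983.74
Taxable wages = $8,814.92 − $983.74 = $7,831.18
State tax withheld: $7,831.18 × 0.06 = $469.87
Municipal income tax: $7,831.18 × 0.03 = $234.94
PFL insurance: $8,814.92 × 0.01 = $88.15
State unemployment insurance (employee share): $8,814.92 × 0.0095 = $83.74
Fitness reimbursement repayment: $311.49
Union dues: $8,814.92 × 0.0413 = $364.06
Total deductions = $484.82 + $498.92 + $469.87 + $234.94 + $88.15 + $83.74 + $311.49 + $364.06 = $2,535.99
Net pay = $8,814.92 − $2,535.99 = $6,278.93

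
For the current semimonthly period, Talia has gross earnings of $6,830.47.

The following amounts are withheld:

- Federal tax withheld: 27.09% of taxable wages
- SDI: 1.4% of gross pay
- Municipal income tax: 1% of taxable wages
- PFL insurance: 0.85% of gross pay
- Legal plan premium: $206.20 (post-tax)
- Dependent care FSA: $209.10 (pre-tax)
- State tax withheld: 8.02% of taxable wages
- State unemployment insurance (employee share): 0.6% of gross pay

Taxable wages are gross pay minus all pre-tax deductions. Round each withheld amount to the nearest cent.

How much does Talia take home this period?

$3,829.53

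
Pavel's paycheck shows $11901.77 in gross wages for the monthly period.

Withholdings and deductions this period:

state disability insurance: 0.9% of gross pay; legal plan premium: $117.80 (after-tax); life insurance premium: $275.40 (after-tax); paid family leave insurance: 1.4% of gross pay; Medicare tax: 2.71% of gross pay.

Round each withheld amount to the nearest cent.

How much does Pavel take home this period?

Medicare tax: $11901.77 × 0.0271 = $322.54
Paid family leave insurance: $11901.77 × 0.014 = $166.62
State disability insurance: $11901.77 × 0.009 = $107.12
Legal plan premium: $117.80
Life insurance premium: $275.40
Total deductions = $322.54 + $166.62 + $107.12 + $117.80 + $275.40 = $989.48
Net pay = $11901.77 − $989.48 = $10912.29

$10912.29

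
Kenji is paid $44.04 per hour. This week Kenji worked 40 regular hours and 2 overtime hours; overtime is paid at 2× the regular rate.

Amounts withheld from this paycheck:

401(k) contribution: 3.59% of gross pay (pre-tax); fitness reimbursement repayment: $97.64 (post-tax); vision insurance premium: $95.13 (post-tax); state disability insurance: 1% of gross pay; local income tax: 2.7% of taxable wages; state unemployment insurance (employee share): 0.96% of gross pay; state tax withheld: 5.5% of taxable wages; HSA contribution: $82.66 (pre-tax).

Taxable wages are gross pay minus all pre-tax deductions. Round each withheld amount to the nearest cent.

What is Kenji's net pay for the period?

$1,408.37

Regular pay: 40 × $44.04 = $1,761.60
Overtime pay: 2 × $44.04 × 2 = $176.16
Gross pay = $1,761.60 + $176.16 = $1,937.76
401(k) contribution: $1,937.76 × 0.0359 = $69.57
HSA contribution: $82.66
Pre-tax total = $69.57 + $82.66 = $152.23
Taxable wages = $1,937.76 − $152.23 = $1,785.53
State tax withheld: $1,785.53 × 0.055 = $98.20
Local income tax: $1,785.53 × 0.027 = $48.21
State disability insurance: $1,937.76 × 0.01 = $19.38
State unemployment insurance (employee share): $1,937.76 × 0.0096 = $18.60
Vision insurance premium: $95.13
Fitness reimbursement repayment: $97.64
Total deductions = $69.57 + $82.66 + $98.20 + $48.21 + $19.38 + $18.60 + $95.13 + $97.64 = $529.39
Net pay = $1,937.76 − $529.39 = $1,408.37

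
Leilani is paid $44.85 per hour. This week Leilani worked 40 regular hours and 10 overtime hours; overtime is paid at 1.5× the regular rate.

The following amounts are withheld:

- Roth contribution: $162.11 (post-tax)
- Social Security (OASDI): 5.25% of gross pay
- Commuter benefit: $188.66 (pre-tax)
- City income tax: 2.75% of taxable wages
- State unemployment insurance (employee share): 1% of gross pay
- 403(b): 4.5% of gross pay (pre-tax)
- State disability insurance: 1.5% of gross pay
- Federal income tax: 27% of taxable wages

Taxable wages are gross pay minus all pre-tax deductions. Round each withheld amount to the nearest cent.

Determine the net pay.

$1,169.11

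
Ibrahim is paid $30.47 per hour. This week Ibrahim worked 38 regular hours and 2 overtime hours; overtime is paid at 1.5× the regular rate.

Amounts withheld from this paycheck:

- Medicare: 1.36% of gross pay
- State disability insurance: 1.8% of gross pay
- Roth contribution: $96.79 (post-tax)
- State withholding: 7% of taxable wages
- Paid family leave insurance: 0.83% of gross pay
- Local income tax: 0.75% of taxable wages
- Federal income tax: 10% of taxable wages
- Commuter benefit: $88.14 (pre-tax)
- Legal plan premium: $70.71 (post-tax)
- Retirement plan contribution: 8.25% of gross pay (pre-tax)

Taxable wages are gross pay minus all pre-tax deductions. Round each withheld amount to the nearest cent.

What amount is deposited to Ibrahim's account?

$652.91

Regular pay: 38 × $30.47 = $1,157.86
Overtime pay: 2 × $30.47 × 1.5 = $91.41
Gross pay = $1,157.86 + $91.41 = $1,249.27
Commuter benefit: $88.14
Retirement plan contribution: $1,249.27 × 0.0825 = $103.06
Pre-tax total = $88.14 + $103.06 = $191.20
Taxable wages = $1,249.27 − $191.20 = $1,058.07
Local income tax: $1,058.07 × 0.0075 = $7.94
Federal income tax: $1,058.07 × 0.1 = $105.81
State withholding: $1,058.07 × 0.07 = $74.06
Medicare: $1,249.27 × 0.0136 = $16.99
State disability insurance: $1,249.27 × 0.018 = $22.49
Paid family leave insurance: $1,249.27 × 0.0083 = $10.37
Legal plan premium: $70.71
Roth contribution: $96.79
Total deductions = $88.14 + $103.06 + $7.94 + $105.81 + $74.06 + $16.99 + $22.49 + $10.37 + $70.71 + $96.79 = $596.36
Net pay = $1,249.27 − $596.36 = $652.91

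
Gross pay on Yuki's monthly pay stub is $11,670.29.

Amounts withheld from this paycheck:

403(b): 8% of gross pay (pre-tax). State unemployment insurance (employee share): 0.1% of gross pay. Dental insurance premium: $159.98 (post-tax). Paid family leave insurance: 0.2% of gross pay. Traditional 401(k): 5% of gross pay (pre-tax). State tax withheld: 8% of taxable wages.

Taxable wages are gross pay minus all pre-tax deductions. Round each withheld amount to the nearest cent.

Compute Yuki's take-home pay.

403(b): $11,670.29 × 0.08 = $933.62
Traditional 401(k): $11,670.29 × 0.05 = $583.51
Pre-tax total = $933.62 + $583.51 = $1,517.13
Taxable wages = $11,670.29 − $1,517.13 = $10,153.16
State tax withheld: $10,153.16 × 0.08 = $812.25
State unemployment insurance (employee share): $11,670.29 × 0.001 = $11.67
Paid family leave insurance: $11,670.29 × 0.002 = $23.34
Dental insurance premium: $159.98
Total deductions = $933.62 + $583.51 + $812.25 + $11.67 + $23.34 + $159.98 = $2,524.37
Net pay = $11,670.29 − $2,524.37 = $9,145.92

$9,145.92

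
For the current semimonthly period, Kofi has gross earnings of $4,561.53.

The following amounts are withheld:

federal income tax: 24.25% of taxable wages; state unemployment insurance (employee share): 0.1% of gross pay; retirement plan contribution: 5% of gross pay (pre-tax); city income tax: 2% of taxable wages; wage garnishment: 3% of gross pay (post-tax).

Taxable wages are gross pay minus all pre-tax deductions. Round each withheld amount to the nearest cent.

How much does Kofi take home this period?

Retirement plan contribution: $4,561.53 × 0.05 = $228.08
Taxable wages = $4,561.53 − $228.08 = $4,333.45
Federal income tax: $4,333.45 × 0.2425 = $1,050.86
City income tax: $4,333.45 × 0.02 = $86.67
State unemployment insurance (employee share): $4,561.53 × 0.001 = $4.56
Wage garnishment: $4,561.53 × 0.03 = $136.85
Total deductions = $228.08 + $1,050.86 + $86.67 + $4.56 + $136.85 = $1,507.02
Net pay = $4,561.53 − $1,507.02 = $3,054.51

$3,054.51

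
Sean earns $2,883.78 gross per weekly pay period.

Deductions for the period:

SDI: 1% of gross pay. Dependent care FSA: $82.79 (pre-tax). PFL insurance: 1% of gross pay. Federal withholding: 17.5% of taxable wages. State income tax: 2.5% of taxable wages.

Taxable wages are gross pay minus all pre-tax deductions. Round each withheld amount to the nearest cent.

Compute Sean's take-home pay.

Dependent care FSA: $82.79
Taxable wages = $2,883.78 − $82.79 = $2,800.99
State income tax: $2,800.99 × 0.025 = $70.02
Federal withholding: $2,800.99 × 0.175 = $490.17
PFL insurance: $2,883.78 × 0.01 = $28.84
SDI: $2,883.78 × 0.01 = $28.84
Total deductions = $82.79 + $70.02 + $490.17 + $28.84 + $28.84 = $700.66
Net pay = $2,883.78 − $700.66 = $2,183.12

$2,183.12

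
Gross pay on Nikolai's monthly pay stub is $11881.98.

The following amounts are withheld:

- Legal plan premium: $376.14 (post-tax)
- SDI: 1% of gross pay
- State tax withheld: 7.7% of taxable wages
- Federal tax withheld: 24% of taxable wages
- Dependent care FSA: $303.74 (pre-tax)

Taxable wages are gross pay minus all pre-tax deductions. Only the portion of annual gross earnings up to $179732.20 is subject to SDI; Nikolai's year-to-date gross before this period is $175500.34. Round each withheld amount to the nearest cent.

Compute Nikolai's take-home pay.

Dependent care FSA: $303.74
Taxable wages = $11881.98 − $303.74 = $11578.24
State tax withheld: $11578.24 × 0.077 = $891.52
Federal tax withheld: $11578.24 × 0.24 = $2778.78
SDI: only $179732.20 − $175500.34 = $4231.86 of this check is subject → $4231.86 × 0.01 = $42.32
Legal plan premium: $376.14
Total deductions = $303.74 + $891.52 + $2778.78 + $42.32 + $376.14 = $4392.50
Net pay = $11881.98 − $4392.50 = $7489.48

$7489.48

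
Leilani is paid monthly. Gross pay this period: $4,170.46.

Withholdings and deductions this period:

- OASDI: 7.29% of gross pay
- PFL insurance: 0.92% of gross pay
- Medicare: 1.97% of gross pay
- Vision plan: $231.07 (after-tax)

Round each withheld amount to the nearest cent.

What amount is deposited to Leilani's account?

$3,514.83

Medicare: $4,170.46 × 0.0197 = $82.16
PFL insurance: $4,170.46 × 0.0092 = $38.37
OASDI: $4,170.46 × 0.0729 = $304.03
Vision plan: $231.07
Total deductions = $82.16 + $38.37 + $304.03 + $231.07 = $655.63
Net pay = $4,170.46 − $655.63 = $3,514.83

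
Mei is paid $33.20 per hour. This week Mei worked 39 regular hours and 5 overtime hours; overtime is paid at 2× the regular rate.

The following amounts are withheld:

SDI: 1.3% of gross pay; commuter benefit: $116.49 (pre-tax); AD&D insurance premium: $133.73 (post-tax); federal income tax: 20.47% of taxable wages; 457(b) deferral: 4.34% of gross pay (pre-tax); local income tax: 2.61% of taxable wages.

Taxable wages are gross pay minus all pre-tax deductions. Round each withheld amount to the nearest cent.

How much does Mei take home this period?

$952.54

Regular pay: 39 × $33.20 = $1,294.80
Overtime pay: 5 × $33.20 × 2 = $332.00
Gross pay = $1,294.80 + $332.00 = $1,626.80
Commuter benefit: $116.49
457(b) deferral: $1,626.80 × 0.0434 = $70.60
Pre-tax total = $116.49 + $70.60 = $187.09
Taxable wages = $1,626.80 − $187.09 = $1,439.71
Local income tax: $1,439.71 × 0.0261 = $37.58
Federal income tax: $1,439.71 × 0.2047 = $294.71
SDI: $1,626.80 × 0.013 = $21.15
AD&D insurance premium: $133.73
Total deductions = $116.49 + $70.60 + $37.58 + $294.71 + $21.15 + $133.73 = $674.26
Net pay = $1,626.80 − $674.26 = $952.54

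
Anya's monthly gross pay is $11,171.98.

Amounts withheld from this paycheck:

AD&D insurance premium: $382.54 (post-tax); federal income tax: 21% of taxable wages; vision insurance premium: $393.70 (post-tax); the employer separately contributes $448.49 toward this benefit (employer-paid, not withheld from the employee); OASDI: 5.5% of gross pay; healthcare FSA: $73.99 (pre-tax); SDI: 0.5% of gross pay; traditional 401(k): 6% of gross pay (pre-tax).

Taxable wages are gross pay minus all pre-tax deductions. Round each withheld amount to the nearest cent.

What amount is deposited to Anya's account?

Healthcare FSA: $73.99
Traditional 401(k): $11,171.98 × 0.06 = $670.32
Pre-tax total = $73.99 + $670.32 = $744.31
Taxable wages = $11,171.98 − $744.31 = $10,427.67
Federal income tax: $10,427.67 × 0.21 = $2,189.81
OASDI: $11,171.98 × 0.055 = $614.46
SDI: $11,171.98 × 0.005 = $55.86
Vision insurance premium: $393.70
AD&D insurance premium: $382.54
(Employer's $448.49 toward vision insurance premium is not withheld from the employee.)
Total deductions = $73.99 + $670.32 + $2,189.81 + $614.46 + $55.86 + $393.70 + $382.54 = $4,380.68
Net pay = $11,171.98 − $4,380.68 = $6,791.30

$6,791.30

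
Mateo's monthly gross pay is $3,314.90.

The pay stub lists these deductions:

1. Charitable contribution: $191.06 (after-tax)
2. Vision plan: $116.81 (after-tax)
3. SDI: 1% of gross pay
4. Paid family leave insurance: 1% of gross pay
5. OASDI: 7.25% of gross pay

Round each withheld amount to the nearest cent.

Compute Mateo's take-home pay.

$2,700.40

Paid family leave insurance: $3,314.90 × 0.01 = $33.15
SDI: $3,314.90 × 0.01 = $33.15
OASDI: $3,314.90 × 0.0725 = $240.33
Charitable contribution: $191.06
Vision plan: $116.81
Total deductions = $33.15 + $33.15 + $240.33 + $191.06 + $116.81 = $614.50
Net pay = $3,314.90 − $614.50 = $2,700.40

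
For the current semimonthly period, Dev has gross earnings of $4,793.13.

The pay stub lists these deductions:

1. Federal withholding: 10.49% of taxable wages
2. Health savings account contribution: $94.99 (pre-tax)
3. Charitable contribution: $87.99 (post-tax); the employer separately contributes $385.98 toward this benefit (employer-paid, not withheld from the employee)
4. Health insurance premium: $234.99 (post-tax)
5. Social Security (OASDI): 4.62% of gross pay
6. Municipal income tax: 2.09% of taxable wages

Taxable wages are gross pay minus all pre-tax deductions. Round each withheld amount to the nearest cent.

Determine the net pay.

Health savings account contribution: $94.99
Taxable wages = $4,793.13 − $94.99 = $4,698.14
Municipal income tax: $4,698.14 × 0.0209 = $98.19
Federal withholding: $4,698.14 × 0.1049 = $492.83
Social Security (OASDI): $4,793.13 × 0.0462 = $221.44
Charitable contribution: $87.99
Health insurance premium: $234.99
(Employer's $385.98 toward charitable contribution is not withheld from the employee.)
Total deductions = $94.99 + $98.19 + $492.83 + $221.44 + $87.99 + $234.99 = $1,230.43
Net pay = $4,793.13 − $1,230.43 = $3,562.70

$3,562.70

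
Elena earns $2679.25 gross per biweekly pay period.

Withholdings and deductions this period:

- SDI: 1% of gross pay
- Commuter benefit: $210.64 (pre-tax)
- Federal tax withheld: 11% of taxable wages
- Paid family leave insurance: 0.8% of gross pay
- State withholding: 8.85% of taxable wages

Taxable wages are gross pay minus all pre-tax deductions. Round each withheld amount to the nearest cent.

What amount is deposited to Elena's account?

Commuter benefit: $210.64
Taxable wages = $2679.25 − $210.64 = $2468.61
Federal tax withheld: $2468.61 × 0.11 = $271.55
State withholding: $2468.61 × 0.0885 = $218.47
Paid family leave insurance: $2679.25 × 0.008 = $21.43
SDI: $2679.25 × 0.01 = $26.79
Total deductions = $210.64 + $271.55 + $218.47 + $21.43 + $26.79 = $748.88
Net pay = $2679.25 − $748.88 = $1930.37

$1930.37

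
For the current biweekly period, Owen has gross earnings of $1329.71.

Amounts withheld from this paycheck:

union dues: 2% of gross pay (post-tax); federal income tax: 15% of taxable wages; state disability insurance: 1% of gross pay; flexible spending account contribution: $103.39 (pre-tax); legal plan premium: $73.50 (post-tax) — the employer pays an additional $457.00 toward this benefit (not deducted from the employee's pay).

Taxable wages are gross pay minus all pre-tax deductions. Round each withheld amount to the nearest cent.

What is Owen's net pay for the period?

Flexible spending account contribution: $103.39
Taxable wages = $1329.71 − $103.39 = $1226.32
Federal income tax: $1226.32 × 0.15 = $183.95
State disability insurance: $1329.71 × 0.01 = $13.30
Union dues: $1329.71 × 0.02 = $26.59
Legal plan premium: $73.50
(Employer's $457.00 toward legal plan premium is not withheld from the employee.)
Total deductions = $103.39 + $183.95 + $13.30 + $26.59 + $73.50 = $400.73
Net pay = $1329.71 − $400.73 = $928.98

$928.98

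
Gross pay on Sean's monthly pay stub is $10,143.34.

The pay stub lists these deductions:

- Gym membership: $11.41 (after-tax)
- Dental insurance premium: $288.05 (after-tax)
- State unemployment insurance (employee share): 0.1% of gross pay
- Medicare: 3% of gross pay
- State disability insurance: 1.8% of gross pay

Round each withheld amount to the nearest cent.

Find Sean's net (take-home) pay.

Medicare: $10,143.34 × 0.03 = $304.30
State disability insurance: $10,143.34 × 0.018 = $182.58
State unemployment insurance (employee share): $10,143.34 × 0.001 = $10.14
Gym membership: $11.41
Dental insurance premium: $288.05
Total deductions = $304.30 + $182.58 + $10.14 + $11.41 + $288.05 = $796.48
Net pay = $10,143.34 − $796.48 = $9,346.86

$9,346.86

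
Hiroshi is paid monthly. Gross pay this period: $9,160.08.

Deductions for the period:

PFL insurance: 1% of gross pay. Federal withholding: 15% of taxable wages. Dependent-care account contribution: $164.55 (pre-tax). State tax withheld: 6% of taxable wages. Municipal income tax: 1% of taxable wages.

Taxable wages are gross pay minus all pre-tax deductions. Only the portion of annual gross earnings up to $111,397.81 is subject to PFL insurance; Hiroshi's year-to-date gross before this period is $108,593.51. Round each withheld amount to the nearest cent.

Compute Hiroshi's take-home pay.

$6,988.47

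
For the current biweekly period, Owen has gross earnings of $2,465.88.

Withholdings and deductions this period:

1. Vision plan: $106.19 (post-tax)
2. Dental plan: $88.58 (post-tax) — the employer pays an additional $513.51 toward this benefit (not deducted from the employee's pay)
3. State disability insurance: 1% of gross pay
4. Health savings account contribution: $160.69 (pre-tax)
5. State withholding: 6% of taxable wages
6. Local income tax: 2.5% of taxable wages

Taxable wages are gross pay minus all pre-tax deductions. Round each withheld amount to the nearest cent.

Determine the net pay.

$1,889.82

Health savings account contribution: $160.69
Taxable wages = $2,465.88 − $160.69 = $2,305.19
Local income tax: $2,305.19 × 0.025 = $57.63
State withholding: $2,305.19 × 0.06 = $138.31
State disability insurance: $2,465.88 × 0.01 = $24.66
Dental plan: $88.58
Vision plan: $106.19
(Employer's $513.51 toward dental plan is not withheld from the employee.)
Total deductions = $160.69 + $57.63 + $138.31 + $24.66 + $88.58 + $106.19 = $576.06
Net pay = $2,465.88 − $576.06 = $1,889.82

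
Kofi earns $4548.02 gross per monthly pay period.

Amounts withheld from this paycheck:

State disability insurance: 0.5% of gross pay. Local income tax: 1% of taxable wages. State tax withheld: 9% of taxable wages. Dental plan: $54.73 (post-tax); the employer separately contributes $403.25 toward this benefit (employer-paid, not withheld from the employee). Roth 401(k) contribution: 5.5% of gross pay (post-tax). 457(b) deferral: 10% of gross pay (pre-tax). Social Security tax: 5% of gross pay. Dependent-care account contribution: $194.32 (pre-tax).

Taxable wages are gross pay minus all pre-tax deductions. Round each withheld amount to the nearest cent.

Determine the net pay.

457(b) deferral: $4548.02 × 0.1 = $454.80
Dependent-care account contribution: $194.32
Pre-tax total = $454.80 + $194.32 = $649.12
Taxable wages = $4548.02 − $649.12 = $3898.90
State tax withheld: $3898.90 × 0.09 = $350.90
Local income tax: $3898.90 × 0.01 = $38.99
Social Security tax: $4548.02 × 0.05 = $227.40
State disability insurance: $4548.02 × 0.005 = $22.74
Roth 401(k) contribution: $4548.02 × 0.055 = $250.14
Dental plan: $54.73
(Employer's $403.25 toward dental plan is not withheld from the employee.)
Total deductions = $454.80 + $194.32 + $350.90 + $38.99 + $227.40 + $22.74 + $250.14 + $54.73 = $1594.02
Net pay = $4548.02 − $1594.02 = $2954.00

$2954.00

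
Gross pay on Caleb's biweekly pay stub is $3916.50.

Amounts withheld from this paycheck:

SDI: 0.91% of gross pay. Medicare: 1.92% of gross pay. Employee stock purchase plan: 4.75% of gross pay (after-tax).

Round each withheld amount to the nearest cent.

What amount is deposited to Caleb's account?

$3619.63

SDI: $3916.50 × 0.0091 = $35.64
Medicare: $3916.50 × 0.0192 = $75.20
Employee stock purchase plan: $3916.50 × 0.0475 = $186.03
Total deductions = $35.64 + $75.20 + $186.03 = $296.87
Net pay = $3916.50 − $296.87 = $3619.63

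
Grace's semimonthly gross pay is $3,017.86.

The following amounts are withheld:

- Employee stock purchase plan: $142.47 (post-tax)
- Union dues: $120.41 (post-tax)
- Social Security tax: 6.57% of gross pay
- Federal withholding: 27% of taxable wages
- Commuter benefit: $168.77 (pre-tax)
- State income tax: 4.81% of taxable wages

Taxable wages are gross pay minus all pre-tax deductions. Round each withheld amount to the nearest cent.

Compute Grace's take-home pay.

Commuter benefit: $168.77
Taxable wages = $3,017.86 − $168.77 = $2,849.09
Federal withholding: $2,849.09 × 0.27 = $769.25
State income tax: $2,849.09 × 0.0481 = $137.04
Social Security tax: $3,017.86 × 0.0657 = $198.27
Employee stock purchase plan: $142.47
Union dues: $120.41
Total deductions = $168.77 + $769.25 + $137.04 + $198.27 + $142.47 + $120.41 = $1,536.21
Net pay = $3,017.86 − $1,536.21 = $1,481.65

$1,481.65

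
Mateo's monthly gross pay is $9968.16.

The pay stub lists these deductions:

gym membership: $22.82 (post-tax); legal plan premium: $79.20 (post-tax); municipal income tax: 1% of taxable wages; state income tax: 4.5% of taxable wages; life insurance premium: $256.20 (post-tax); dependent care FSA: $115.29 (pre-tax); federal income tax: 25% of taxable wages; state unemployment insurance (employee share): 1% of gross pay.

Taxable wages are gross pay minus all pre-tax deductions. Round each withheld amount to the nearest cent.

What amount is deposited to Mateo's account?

$6389.84

Dependent care FSA: $115.29
Taxable wages = $9968.16 − $115.29 = $9852.87
Federal income tax: $9852.87 × 0.25 = $2463.22
Municipal income tax: $9852.87 × 0.01 = $98.53
State income tax: $9852.87 × 0.045 = $443.38
State unemployment insurance (employee share): $9968.16 × 0.01 = $99.68
Gym membership: $22.82
Life insurance premium: $256.20
Legal plan premium: $79.20
Total deductions = $115.29 + $2463.22 + $98.53 + $443.38 + $99.68 + $22.82 + $256.20 + $79.20 = $3578.32
Net pay = $9968.16 − $3578.32 = $6389.84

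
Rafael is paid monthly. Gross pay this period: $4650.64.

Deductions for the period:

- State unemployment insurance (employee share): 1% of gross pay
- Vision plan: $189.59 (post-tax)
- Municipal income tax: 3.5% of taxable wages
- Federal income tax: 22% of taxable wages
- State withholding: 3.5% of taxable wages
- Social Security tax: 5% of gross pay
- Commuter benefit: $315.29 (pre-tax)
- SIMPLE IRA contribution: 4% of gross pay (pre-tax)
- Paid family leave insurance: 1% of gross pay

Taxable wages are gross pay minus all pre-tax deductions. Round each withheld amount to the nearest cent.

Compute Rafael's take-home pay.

$2430.87

SIMPLE IRA contribution: $4650.64 × 0.04 = $186.03
Commuter benefit: $315.29
Pre-tax total = $186.03 + $315.29 = $501.32
Taxable wages = $4650.64 − $501.32 = $4149.32
Federal income tax: $4149.32 × 0.22 = $912.85
State withholding: $4149.32 × 0.035 = $145.23
Municipal income tax: $4149.32 × 0.035 = $145.23
State unemployment insurance (employee share): $4650.64 × 0.01 = $46.51
Paid family leave insurance: $4650.64 × 0.01 = $46.51
Social Security tax: $4650.64 × 0.05 = $232.53
Vision plan: $189.59
Total deductions = $186.03 + $315.29 + $912.85 + $145.23 + $145.23 + $46.51 + $46.51 + $232.53 + $189.59 = $2219.77
Net pay = $4650.64 − $2219.77 = $2430.87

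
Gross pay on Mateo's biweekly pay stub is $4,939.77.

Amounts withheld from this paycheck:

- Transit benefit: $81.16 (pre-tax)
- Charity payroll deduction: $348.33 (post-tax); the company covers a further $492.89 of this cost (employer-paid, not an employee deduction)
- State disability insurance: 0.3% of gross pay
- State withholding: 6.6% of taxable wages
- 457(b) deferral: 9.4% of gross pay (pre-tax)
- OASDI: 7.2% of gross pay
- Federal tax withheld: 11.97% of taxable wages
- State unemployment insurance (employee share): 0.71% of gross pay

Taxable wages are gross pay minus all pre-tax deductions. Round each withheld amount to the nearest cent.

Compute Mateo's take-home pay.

$2,824.38

Transit benefit: $81.16
457(b) deferral: $4,939.77 × 0.094 = $464.34
Pre-tax total = $81.16 + $464.34 = $545.50
Taxable wages = $4,939.77 − $545.50 = $4,394.27
Federal tax withheld: $4,394.27 × 0.1197 = $525.99
State withholding: $4,394.27 × 0.066 = $290.02
State unemployment insurance (employee share): $4,939.77 × 0.0071 = $35.07
OASDI: $4,939.77 × 0.072 = $355.66
State disability insurance: $4,939.77 × 0.003 = $14.82
Charity payroll deduction: $348.33
(Employer's $492.89 toward charity payroll deduction is not withheld from the employee.)
Total deductions = $81.16 + $464.34 + $525.99 + $290.02 + $35.07 + $355.66 + $14.82 + $348.33 = $2,115.39
Net pay = $4,939.77 − $2,115.39 = $2,824.38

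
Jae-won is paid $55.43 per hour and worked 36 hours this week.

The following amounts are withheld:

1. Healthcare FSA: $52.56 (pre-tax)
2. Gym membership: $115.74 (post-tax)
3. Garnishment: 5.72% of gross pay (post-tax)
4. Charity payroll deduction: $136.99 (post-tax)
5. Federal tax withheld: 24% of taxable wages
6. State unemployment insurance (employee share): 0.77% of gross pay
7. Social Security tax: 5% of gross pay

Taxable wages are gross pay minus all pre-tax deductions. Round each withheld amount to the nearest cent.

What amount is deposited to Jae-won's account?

$994.61

Gross pay: 36 × $55.43 = $1,995.48
Healthcare FSA: $52.56
Taxable wages = $1,995.48 − $52.56 = $1,942.92
Federal tax withheld: $1,942.92 × 0.24 = $466.30
Social Security tax: $1,995.48 × 0.05 = $99.77
State unemployment insurance (employee share): $1,995.48 × 0.0077 = $15.37
Charity payroll deduction: $136.99
Gym membership: $115.74
Garnishment: $1,995.48 × 0.0572 = $114.14
Total deductions = $52.56 + $466.30 + $99.77 + $15.37 + $136.99 + $115.74 + $114.14 = $1,000.87
Net pay = $1,995.48 − $1,000.87 = $994.61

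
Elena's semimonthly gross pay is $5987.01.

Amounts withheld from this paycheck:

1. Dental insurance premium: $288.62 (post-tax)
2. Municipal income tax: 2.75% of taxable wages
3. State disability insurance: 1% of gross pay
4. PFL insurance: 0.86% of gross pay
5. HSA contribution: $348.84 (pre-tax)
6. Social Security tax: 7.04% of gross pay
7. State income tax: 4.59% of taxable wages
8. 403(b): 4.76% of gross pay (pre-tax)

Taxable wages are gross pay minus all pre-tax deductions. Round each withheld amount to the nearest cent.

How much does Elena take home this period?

HSA contribution: $348.84
403(b): $5987.01 × 0.0476 = $284.98
Pre-tax total = $348.84 + $284.98 = $633.82
Taxable wages = $5987.01 − $633.82 = $5353.19
Municipal income tax: $5353.19 × 0.0275 = $147.21
State income tax: $5353.19 × 0.0459 = $245.71
Social Security tax: $5987.01 × 0.0704 = $421.49
PFL insurance: $5987.01 × 0.0086 = $51.49
State disability insurance: $5987.01 × 0.01 = $59.87
Dental insurance premium: $288.62
Total deductions = $348.84 + $284.98 + $147.21 + $245.71 + $421.49 + $51.49 + $59.87 + $288.62 = $1848.21
Net pay = $5987.01 − $1848.21 = $4138.80

$4138.80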